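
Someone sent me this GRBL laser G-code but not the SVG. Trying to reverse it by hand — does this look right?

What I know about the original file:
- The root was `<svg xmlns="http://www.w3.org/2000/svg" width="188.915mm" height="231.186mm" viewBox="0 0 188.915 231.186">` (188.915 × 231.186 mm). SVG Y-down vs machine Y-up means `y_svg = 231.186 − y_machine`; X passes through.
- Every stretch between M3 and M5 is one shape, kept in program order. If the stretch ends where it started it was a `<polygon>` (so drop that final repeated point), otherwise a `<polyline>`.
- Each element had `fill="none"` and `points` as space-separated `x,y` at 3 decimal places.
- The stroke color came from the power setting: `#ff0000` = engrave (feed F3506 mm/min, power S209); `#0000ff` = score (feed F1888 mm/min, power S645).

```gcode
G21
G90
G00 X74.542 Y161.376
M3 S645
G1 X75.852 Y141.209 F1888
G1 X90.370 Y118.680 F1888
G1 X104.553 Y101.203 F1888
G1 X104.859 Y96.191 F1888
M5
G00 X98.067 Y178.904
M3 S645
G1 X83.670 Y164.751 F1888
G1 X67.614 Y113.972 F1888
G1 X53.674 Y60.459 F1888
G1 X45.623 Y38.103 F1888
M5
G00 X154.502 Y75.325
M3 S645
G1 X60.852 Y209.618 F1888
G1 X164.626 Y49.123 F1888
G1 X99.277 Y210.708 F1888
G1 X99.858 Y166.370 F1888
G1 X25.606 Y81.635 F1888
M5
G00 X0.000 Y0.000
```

Each laser-on run becomes one SVG element. Flip Y back into SVG space with y_svg = 231.186 − y_machine. Every run uses S645, so all elements get stroke `#0000ff` (score).

Run 1: The run is open, so emit a `<polyline>` with points (Y-flipped): 74.542,69.810 75.852,89.977 90.370,112.506 104.553,129.983 104.859,134.995.

Run 2: The run is open, so emit a `<polyline>` with points (Y-flipped): 98.067,52.282 83.670,66.435 67.614,117.214 53.674,170.727 45.623,193.083.

Run 3: The run is open, so emit a `<polyline>` with points (Y-flipped): 154.502,155.861 60.852,21.568 164.626,182.063 99.277,20.478 99.858,64.816 25.606,149.551.

<svg xmlns="http://www.w3.org/2000/svg" width="188.915mm" height="231.186mm" viewBox="0 0 188.915 231.186">
  <polyline points="74.542,69.810 75.852,89.977 90.370,112.506 104.553,129.983 104.859,134.995" fill="none" stroke="#0000ff"/>
  <polyline points="98.067,52.282 83.670,66.435 67.614,117.214 53.674,170.727 45.623,193.083" fill="none" stroke="#0000ff"/>
  <polyline points="154.502,155.861 60.852,21.568 164.626,182.063 99.277,20.478 99.858,64.816 25.606,149.551" fill="none" stroke="#0000ff"/>
</svg>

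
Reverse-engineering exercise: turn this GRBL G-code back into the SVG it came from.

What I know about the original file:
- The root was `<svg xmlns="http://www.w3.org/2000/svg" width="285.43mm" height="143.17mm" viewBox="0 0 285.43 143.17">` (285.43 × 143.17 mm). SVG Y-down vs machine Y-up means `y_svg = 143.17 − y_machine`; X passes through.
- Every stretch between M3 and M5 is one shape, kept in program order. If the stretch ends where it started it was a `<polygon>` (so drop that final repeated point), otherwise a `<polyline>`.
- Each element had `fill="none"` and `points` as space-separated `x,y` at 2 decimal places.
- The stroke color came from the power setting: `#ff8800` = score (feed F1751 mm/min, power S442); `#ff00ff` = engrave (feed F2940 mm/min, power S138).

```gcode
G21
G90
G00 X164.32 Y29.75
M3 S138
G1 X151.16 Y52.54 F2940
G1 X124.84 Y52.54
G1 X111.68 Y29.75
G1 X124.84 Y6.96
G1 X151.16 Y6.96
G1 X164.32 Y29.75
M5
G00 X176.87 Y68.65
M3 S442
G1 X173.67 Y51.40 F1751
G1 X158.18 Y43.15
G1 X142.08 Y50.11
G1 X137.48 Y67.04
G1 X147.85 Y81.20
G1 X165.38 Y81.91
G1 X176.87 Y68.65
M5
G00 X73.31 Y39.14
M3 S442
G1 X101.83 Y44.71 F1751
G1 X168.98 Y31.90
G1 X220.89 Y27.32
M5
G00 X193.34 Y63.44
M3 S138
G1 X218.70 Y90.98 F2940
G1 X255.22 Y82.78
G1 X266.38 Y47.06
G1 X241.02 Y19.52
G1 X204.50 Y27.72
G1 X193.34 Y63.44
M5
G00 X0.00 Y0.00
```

Each laser-on run becomes one SVG element. Flip Y back into SVG space with y_svg = 143.17 − y_machine.

Run 1: S138 ⇒ engrave layer `#ff00ff`. The run returns to its start, so emit a `<polygon>` with points (Y-flipped): 164.32,113.42 151.16,90.63 124.84,90.63 111.68,113.42 124.84,136.21 151.16,136.21.

Run 2: power S442 maps to stroke `#ff8800` (score). The run returns to its start, so emit a `<polygon>` with points (Y-flipped): 176.87,74.52 173.67,91.77 158.18,100.02 142.08,93.06 137.48,76.13 147.85,61.97 165.38,61.26.

Run 3: S442 ⇒ score layer `#ff8800`. The run is open, so emit a `<polyline>` with points (Y-flipped): 73.31,104.03 101.83,98.46 168.98,111.27 220.89,115.85.

Run 4: S138 ⇒ engrave layer `#ff00ff`. The run returns to its start, so emit a `<polygon>` with points (Y-flipped): 193.34,79.73 218.70,52.19 255.22,60.39 266.38,96.11 241.02,123.65 204.50,115.45.

<svg xmlns="http://www.w3.org/2000/svg" width="285.43mm" height="143.17mm" viewBox="0 0 285.43 143.17">
  <polygon points="164.32,113.42 151.16,90.63 124.84,90.63 111.68,113.42 124.84,136.21 151.16,136.21" fill="none" stroke="#ff00ff"/>
  <polygon points="176.87,74.52 173.67,91.77 158.18,100.02 142.08,93.06 137.48,76.13 147.85,61.97 165.38,61.26" fill="none" stroke="#ff8800"/>
  <polyline points="73.31,104.03 101.83,98.46 168.98,111.27 220.89,115.85" fill="none" stroke="#ff8800"/>
  <polygon points="193.34,79.73 218.70,52.19 255.22,60.39 266.38,96.11 241.02,123.65 204.50,115.45" fill="none" stroke="#ff00ff"/>
</svg>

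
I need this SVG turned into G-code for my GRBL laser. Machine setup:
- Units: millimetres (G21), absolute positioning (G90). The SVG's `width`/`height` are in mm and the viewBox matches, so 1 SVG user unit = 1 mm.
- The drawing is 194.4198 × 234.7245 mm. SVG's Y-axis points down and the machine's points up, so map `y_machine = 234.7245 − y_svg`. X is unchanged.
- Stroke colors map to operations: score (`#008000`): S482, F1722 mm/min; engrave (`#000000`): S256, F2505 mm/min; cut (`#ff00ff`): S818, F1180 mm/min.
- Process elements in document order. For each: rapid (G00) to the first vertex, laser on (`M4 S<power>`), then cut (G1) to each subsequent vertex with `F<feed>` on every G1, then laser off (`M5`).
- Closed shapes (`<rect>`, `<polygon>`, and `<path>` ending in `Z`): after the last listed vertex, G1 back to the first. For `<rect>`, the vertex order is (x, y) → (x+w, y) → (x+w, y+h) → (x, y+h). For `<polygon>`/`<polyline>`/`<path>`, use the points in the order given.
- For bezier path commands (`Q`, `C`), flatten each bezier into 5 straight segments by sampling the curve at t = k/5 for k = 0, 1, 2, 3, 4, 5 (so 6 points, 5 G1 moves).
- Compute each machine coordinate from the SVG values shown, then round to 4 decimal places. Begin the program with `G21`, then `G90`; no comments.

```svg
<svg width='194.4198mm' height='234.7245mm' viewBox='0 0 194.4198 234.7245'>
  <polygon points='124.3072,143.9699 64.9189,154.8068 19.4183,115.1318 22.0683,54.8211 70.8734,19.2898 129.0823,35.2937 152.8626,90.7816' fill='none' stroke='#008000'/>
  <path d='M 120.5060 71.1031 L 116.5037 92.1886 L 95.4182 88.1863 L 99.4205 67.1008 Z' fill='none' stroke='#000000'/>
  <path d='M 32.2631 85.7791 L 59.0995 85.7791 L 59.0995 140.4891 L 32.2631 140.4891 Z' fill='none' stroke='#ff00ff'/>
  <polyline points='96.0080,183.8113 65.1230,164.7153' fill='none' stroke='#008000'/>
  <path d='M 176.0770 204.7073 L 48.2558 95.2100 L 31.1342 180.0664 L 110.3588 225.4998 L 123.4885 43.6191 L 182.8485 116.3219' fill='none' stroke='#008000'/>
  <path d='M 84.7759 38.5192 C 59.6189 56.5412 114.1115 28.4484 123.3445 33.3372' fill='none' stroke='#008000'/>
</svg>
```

G21
G90
G00 X124.3072 Y90.7546
M4 S482
G1 X64.9189 Y79.9177 F1722
G1 X19.4183 Y119.5927 F1722
G1 X22.0683 Y179.9034 F1722
G1 X70.8734 Y215.4347 F1722
G1 X129.0823 Y199.4308 F1722
G1 X152.8626 Y143.9429 F1722
G1 X124.3072 Y90.7546 F1722
M5
G00 X120.5060 Y163.6214
M4 S256
G1 X116.5037 Y142.5359 F2505
G1 X95.4182 Y146.5382 F2505
G1 X99.4205 Y167.6237 F2505
G1 X120.5060 Y163.6214 F2505
M5
G00 X32.2631 Y148.9454
M4 S818
G1 X59.0995 Y148.9454 F1180
G1 X59.0995 Y94.2354 F1180
G1 X32.2631 Y94.2354 F1180
G1 X32.2631 Y148.9454 F1180
M5
G00 X96.0080 Y50.9132
M4 S482
G1 X65.1230 Y70.0092 F1722
M5
G00 X176.0770 Y30.0172
M4 S482
G1 X48.2558 Y139.5145 F1722
G1 X31.1342 Y54.6581 F1722
G1 X110.3588 Y9.2247 F1722
G1 X123.4885 Y191.1054 F1722
G1 X182.8485 Y118.4026 F1722
M5
G00 X84.7759 Y196.2053
M4 S482
G1 X78.2404 Y190.2931 F1722
G1 X84.8251 Y191.6518 F1722
G1 X98.5345 Y196.4849 F1722
G1 X113.3728 Y200.9956 F1722
G1 X123.3445 Y201.3873 F1722
M5

1 u = 1 mm; y_m = 234.7245 − y.

[1] `<polygon>` regular polygon, #008000→score S482 F1722: (124.3072,90.7546) → (64.9189,79.9177) → (19.4183,119.5927) → (22.0683,179.9034) → (70.8734,215.4347) → (129.0823,199.4308) → (152.8626,143.9429) → (124.3072,90.7546) (closed)

[2] `<path>` regular polygon, #000000→engrave S256 F2505: (120.5060,163.6214) → (116.5037,142.5359) → (95.4182,146.5382) → (99.4205,167.6237) → (120.5060,163.6214) (closed)

[3] `<path>` rectangle, #ff00ff→cut S818 F1180: (32.2631,148.9454) → (59.0995,148.9454) → (59.0995,94.2354) → (32.2631,94.2354) → (32.2631,148.9454) (closed)

[4] `<polyline>` line segment, #008000→score S482 F1722: (96.0080,50.9132) → (65.1230,70.0092)

[5] `<path>` open polyline, #008000→score S482 F1722: (176.0770,30.0172) → (48.2558,139.5145) → (31.1342,54.6581) → (110.3588,9.2247) → (123.4885,191.1054) → (182.8485,118.4026)

[6] `<path>` cubic bezier, #008000→score S482 F1722: (84.7759,196.2053) → (78.2404,190.2931) → (84.8251,191.6518) → (98.5345,196.4849) → (113.3728,200.9956) → (123.3445,201.3873)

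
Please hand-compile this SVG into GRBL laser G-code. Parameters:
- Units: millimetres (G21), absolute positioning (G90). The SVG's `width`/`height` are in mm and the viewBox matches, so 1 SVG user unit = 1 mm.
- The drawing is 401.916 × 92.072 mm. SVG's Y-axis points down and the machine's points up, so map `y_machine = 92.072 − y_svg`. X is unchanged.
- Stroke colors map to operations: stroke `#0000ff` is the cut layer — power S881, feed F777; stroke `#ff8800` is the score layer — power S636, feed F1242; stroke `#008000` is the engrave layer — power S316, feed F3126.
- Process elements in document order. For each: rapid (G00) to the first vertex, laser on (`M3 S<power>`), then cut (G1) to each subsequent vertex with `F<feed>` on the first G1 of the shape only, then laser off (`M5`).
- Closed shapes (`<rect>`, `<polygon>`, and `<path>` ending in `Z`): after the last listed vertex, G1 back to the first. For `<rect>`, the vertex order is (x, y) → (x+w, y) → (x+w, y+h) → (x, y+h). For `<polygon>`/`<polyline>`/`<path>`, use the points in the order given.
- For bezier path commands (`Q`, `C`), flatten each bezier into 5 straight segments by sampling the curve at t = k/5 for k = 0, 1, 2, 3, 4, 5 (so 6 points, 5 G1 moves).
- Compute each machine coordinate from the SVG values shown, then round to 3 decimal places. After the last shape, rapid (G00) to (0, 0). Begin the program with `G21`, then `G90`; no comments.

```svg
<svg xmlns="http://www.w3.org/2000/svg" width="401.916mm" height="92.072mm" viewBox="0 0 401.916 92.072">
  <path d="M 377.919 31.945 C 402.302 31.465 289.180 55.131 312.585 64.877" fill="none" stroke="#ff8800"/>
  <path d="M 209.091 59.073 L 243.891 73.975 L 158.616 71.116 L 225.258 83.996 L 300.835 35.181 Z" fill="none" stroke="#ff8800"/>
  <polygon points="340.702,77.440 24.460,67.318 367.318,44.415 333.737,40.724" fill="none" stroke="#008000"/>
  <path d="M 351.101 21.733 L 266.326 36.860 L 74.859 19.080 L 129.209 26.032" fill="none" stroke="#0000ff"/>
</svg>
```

Since the viewBox matches the mm dimensions, user units are millimetres directly. The only transform is the Y-flip y_m = 92.072 − y_svg.

Shape 1 is a cubic bezier drawn with `<path>`. Its stroke #ff8800 means score at S636, F1242. After flipping Y the toolpath is (377.919,60.127) → (378.240,57.822) → (358.714,51.549) → (332.494,43.136) → (312.733,34.408) → (312.585,27.195).

Shape 2 is a closed polygon drawn with `<path>`. Its stroke #ff8800 means score at S636, F1242. After flipping Y the toolpath is (209.091,32.999) → (243.891,18.097) → (158.616,20.956) → (225.258,8.076) → (300.835,56.891) → (209.091,32.999), returning to the start.

Shape 3 is a closed polygon drawn with `<polygon>`. Its stroke #008000 means engrave at S316, F3126. After flipping Y the toolpath is (340.702,14.632) → (24.460,24.754) → (367.318,47.657) → (333.737,51.348) → (340.702,14.632), returning to the start.

Shape 4 is a open polyline drawn with `<path>`. Its stroke #0000ff means cut at S881, F777. After flipping Y the toolpath is (351.101,70.339) → (266.326,55.212) → (74.859,72.992) → (129.209,66.040).

G21
G90
G00 X377.919 Y60.127
M3 S636
G1 X378.240 Y57.822 F1242
G1 X358.714 Y51.549
G1 X332.494 Y43.136
G1 X312.733 Y34.408
G1 X312.585 Y27.195
M5
G00 X209.091 Y32.999
M3 S636
G1 X243.891 Y18.097 F1242
G1 X158.616 Y20.956
G1 X225.258 Y8.076
G1 X300.835 Y56.891
G1 X209.091 Y32.999
M5
G00 X340.702 Y14.632
M3 S316
G1 X24.460 Y24.754 F3126
G1 X367.318 Y47.657
G1 X333.737 Y51.348
G1 X340.702 Y14.632
M5
G00 X351.101 Y70.339
M3 S881
G1 X266.326 Y55.212 F777
G1 X74.859 Y72.992
G1 X129.209 Y66.040
M5
G00 X0.000 Y0.000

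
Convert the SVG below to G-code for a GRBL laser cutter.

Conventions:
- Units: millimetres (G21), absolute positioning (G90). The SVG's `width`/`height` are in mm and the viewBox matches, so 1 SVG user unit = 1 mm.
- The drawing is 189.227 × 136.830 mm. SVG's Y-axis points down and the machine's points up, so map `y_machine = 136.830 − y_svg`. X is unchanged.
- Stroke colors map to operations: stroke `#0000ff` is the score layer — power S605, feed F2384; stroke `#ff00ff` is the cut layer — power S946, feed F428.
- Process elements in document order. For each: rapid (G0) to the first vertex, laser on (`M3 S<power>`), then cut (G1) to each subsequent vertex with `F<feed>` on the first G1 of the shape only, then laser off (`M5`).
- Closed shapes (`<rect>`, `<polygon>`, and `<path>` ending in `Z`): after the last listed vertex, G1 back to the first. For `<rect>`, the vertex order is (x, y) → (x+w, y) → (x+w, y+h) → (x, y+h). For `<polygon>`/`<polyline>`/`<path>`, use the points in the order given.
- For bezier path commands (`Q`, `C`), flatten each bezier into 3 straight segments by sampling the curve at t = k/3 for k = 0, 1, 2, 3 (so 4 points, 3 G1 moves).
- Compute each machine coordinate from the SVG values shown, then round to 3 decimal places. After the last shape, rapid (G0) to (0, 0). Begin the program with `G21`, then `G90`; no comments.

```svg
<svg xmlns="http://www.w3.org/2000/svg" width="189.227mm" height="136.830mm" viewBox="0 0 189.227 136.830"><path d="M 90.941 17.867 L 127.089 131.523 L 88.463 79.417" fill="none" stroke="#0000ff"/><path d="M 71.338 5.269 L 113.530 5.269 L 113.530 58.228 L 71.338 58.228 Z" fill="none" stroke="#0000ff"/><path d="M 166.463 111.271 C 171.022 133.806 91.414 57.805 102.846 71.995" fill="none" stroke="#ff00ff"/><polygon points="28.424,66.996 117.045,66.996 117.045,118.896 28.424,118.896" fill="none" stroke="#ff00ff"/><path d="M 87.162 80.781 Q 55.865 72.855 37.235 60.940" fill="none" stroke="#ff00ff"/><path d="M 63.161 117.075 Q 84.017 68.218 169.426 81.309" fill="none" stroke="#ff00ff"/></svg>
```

Since the viewBox matches the mm dimensions, user units are millimetres directly. The only transform is the Y-flip y_m = 136.830 − y_svg.

Shape 1 is a open polyline drawn with `<path>`. Its stroke #0000ff means score at S605, F2384. After flipping Y the toolpath is (90.941,118.963) → (127.089,5.307) → (88.463,57.413).

Shape 2 is a rectangle drawn with `<path>`. Its stroke #0000ff means score at S605, F2384. After flipping Y the toolpath is (71.338,131.561) → (113.530,131.561) → (113.530,78.602) → (71.338,78.602) → (71.338,131.561), returning to the start.

Shape 3 is a cubic bezier drawn with `<path>`. Its stroke #ff00ff means cut at S946, F428. After flipping Y the toolpath is (166.463,25.559) → (149.455,28.879) → (115.272,55.951) → (102.846,64.835).

Shape 4 is a rectangle drawn with `<polygon>`. Its stroke #ff00ff means cut at S946, F428. After flipping Y the toolpath is (28.424,69.834) → (117.045,69.834) → (117.045,17.934) → (28.424,17.934) → (28.424,69.834), returning to the start.

Shape 5 is a quadratic bezier drawn with `<path>`. Its stroke #ff00ff means cut at S946, F428. After flipping Y the toolpath is (87.162,56.049) → (67.705,61.776) → (51.062,68.390) → (37.235,75.890).

Shape 6 is a quadratic bezier drawn with `<path>`. Its stroke #ff00ff means cut at S946, F428. After flipping Y the toolpath is (63.161,19.755) → (84.238,45.443) → (119.659,57.365) → (169.426,55.521).

G21
G90
G0 X90.941 Y118.963
M3 S605
G1 X127.089 Y5.307 F2384
G1 X88.463 Y57.413
M5
G0 X71.338 Y131.561
M3 S605
G1 X113.530 Y131.561 F2384
G1 X113.530 Y78.602
G1 X71.338 Y78.602
G1 X71.338 Y131.561
M5
G0 X166.463 Y25.559
M3 S946
G1 X149.455 Y28.879 F428
G1 X115.272 Y55.951
G1 X102.846 Y64.835
M5
G0 X28.424 Y69.834
M3 S946
G1 X117.045 Y69.834 F428
G1 X117.045 Y17.934
G1 X28.424 Y17.934
G1 X28.424 Y69.834
M5
G0 X87.162 Y56.049
M3 S946
G1 X67.705 Y61.776 F428
G1 X51.062 Y68.390
G1 X37.235 Y75.890
M5
G0 X63.161 Y19.755
M3 S946
G1 X84.238 Y45.443 F428
G1 X119.659 Y57.365
G1 X169.426 Y55.521
M5
G0 X0.000 Y0.000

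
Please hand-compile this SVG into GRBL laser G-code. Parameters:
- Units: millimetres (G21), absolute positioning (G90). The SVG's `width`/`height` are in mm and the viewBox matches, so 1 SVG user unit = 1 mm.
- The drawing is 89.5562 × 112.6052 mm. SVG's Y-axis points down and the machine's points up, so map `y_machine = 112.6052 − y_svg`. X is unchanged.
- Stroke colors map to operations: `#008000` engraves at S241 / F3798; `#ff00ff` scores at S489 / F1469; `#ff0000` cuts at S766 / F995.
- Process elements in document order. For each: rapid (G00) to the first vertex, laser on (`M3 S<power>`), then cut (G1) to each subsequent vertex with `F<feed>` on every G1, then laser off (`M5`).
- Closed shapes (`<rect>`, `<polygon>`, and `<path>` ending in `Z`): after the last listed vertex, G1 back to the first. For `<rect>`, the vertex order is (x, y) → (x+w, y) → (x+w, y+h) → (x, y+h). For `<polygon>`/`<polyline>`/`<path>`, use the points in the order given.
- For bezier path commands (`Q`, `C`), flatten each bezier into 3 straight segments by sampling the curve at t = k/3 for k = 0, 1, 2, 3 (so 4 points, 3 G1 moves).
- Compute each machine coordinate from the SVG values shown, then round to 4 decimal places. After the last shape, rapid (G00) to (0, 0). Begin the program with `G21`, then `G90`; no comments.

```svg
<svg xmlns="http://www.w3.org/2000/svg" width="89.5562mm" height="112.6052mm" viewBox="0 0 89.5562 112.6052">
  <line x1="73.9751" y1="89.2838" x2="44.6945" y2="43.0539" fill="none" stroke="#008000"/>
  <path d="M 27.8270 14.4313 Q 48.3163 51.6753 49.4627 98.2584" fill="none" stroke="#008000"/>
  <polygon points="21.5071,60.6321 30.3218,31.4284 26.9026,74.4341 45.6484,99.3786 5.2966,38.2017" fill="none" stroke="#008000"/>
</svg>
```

viewBox `0 0 89.5562 112.6052` with mm width/height → 1 unit = 1 mm. Flip: y_m = 112.6052 − y_svg.

**Shape 1** — `<line>` line segment, stroke `#008000` → engrave (S241, F3798). Machine vertices: (73.9751,23.3214) → (44.6945,69.5513). Open path.

**Shape 2** — `<path>` quadratic bezier, stroke `#008000` → engrave (S241, F3798). Control points (SVG): P0=(27.8270,14.4313), P1=(48.3163,51.6753), P2=(49.4627,98.2584); sampled at t=k/3. Machine vertices: (27.8270,98.1739) → (39.3373,72.3069) → (46.5492,44.3645) → (49.4627,14.3468). Open path.

**Shape 3** — `<polygon>` closed polygon, stroke `#008000` → engrave (S241, F3798). Machine vertices: (21.5071,51.9731) → (30.3218,81.1768) → (26.9026,38.1711) → (45.6484,13.2266) → (5.2966,74.4035) → (21.5071,51.9731). Closed: final G1 returns to the first vertex.

G21
G90
G00 X73.9751 Y23.3214
M3 S241
G1 X44.6945 Y69.5513 F3798
M5
G00 X27.8270 Y98.1739
M3 S241
G1 X39.3373 Y72.3069 F3798
G1 X46.5492 Y44.3645 F3798
G1 X49.4627 Y14.3468 F3798
M5
G00 X21.5071 Y51.9731
M3 S241
G1 X30.3218 Y81.1768 F3798
G1 X26.9026 Y38.1711 F3798
G1 X45.6484 Y13.2266 F3798
G1 X5.2966 Y74.4035 F3798
G1 X21.5071 Y51.9731 F3798
M5
G00 X0.0000 Y0.0000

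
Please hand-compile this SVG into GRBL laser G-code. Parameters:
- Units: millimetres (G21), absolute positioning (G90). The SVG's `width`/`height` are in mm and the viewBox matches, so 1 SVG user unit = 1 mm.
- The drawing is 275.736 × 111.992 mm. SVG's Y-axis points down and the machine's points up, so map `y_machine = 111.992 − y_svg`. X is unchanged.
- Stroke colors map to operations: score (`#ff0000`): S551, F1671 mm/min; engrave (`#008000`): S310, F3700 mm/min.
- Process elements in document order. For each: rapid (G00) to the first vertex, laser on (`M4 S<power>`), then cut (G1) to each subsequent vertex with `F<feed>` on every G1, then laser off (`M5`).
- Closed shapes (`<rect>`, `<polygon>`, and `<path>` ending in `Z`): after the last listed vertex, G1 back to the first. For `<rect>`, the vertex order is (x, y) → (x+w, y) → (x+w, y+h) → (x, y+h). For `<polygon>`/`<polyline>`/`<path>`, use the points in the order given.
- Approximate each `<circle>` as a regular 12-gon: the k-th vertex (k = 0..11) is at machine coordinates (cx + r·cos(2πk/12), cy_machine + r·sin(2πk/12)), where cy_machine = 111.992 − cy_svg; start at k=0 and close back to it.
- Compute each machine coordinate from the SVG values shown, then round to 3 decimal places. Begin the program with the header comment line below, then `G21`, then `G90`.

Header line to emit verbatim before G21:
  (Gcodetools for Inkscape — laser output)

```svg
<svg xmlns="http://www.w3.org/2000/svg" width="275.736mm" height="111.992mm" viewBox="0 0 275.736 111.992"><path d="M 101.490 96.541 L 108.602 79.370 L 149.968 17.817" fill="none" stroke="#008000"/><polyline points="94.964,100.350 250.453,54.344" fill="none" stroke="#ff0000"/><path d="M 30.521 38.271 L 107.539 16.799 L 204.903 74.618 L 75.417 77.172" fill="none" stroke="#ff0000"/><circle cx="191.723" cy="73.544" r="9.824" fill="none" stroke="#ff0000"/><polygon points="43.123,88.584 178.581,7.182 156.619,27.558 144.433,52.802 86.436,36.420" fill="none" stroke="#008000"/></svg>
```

(Gcodetools for Inkscape — laser output)
G21
G90
G00 X101.490 Y15.451
M4 S310
G1 X108.602 Y32.622 F3700
G1 X149.968 Y94.175 F3700
M5
G00 X94.964 Y11.642
M4 S551
G1 X250.453 Y57.648 F1671
M5
G00 X30.521 Y73.721
M4 S551
G1 X107.539 Y95.193 F1671
G1 X204.903 Y37.374 F1671
G1 X75.417 Y34.820 F1671
M5
G00 X201.547 Y38.448
M4 S551
G1 X200.231 Y43.360 F1671
G1 X196.635 Y46.956 F1671
G1 X191.723 Y48.272 F1671
G1 X186.811 Y46.956 F1671
G1 X183.215 Y43.360 F1671
G1 X181.899 Y38.448 F1671
G1 X183.215 Y33.536 F1671
G1 X186.811 Y29.940 F1671
G1 X191.723 Y28.624 F1671
G1 X196.635 Y29.940 F1671
G1 X200.231 Y33.536 F1671
G1 X201.547 Y38.448 F1671
M5
G00 X43.123 Y23.408
M4 S310
G1 X178.581 Y104.810 F3700
G1 X156.619 Y84.434 F3700
G1 X144.433 Y59.190 F3700
G1 X86.436 Y75.572 F3700
G1 X43.123 Y23.408 F3700
M5

1 u = 1 mm; y_m = 111.992 − y.

[1] `<path>` open polyline, #008000→engrave S310 F3700: (101.490,15.451) → (108.602,32.622) → (149.968,94.175)

[2] `<polyline>` line segment, #ff0000→score S551 F1671: (94.964,11.642) → (250.453,57.648)

[3] `<path>` open polyline, #ff0000→score S551 F1671: (30.521,73.721) → (107.539,95.193) → (204.903,37.374) → (75.417,34.820)

[4] `<circle>` circle, #ff0000→score S551 F1671: (201.547,38.448) → (200.231,43.360) → (196.635,46.956) → (191.723,48.272) → (186.811,46.956) → (183.215,43.360) → (181.899,38.448) → (183.215,33.536) → (186.811,29.940) → (191.723,28.624) → (196.635,29.940) → (200.231,33.536) → (201.547,38.448) (closed)

[5] `<polygon>` closed polygon, #008000→engrave S310 F3700: (43.123,23.408) → (178.581,104.810) → (156.619,84.434) → (144.433,59.190) → (86.436,75.572) → (43.123,23.408) (closed)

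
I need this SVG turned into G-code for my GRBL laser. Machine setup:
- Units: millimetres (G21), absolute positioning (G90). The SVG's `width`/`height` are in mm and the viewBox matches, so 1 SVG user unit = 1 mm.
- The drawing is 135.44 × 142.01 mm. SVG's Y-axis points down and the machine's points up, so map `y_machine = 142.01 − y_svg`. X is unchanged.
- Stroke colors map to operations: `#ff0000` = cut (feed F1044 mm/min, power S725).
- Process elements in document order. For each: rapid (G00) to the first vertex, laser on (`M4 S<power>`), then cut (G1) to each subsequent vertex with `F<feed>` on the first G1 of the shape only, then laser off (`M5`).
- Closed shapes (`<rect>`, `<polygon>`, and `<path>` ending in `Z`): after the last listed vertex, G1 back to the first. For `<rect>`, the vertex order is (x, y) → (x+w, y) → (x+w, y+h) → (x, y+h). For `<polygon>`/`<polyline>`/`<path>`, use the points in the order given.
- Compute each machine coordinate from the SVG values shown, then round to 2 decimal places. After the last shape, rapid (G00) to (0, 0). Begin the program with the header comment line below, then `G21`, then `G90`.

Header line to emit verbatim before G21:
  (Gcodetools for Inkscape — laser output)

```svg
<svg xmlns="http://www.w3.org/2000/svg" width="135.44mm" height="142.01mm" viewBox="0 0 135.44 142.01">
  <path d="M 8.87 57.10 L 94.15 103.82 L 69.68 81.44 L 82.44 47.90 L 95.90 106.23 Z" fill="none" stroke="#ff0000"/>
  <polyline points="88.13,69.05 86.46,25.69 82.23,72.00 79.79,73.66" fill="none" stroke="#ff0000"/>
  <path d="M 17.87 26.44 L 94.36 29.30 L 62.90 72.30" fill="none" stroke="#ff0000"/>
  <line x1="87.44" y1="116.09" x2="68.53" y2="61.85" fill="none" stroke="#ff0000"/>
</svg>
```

1 u = 1 mm; y_m = 142.01 − y.

[1] `<path>` closed polygon, #ff0000→cut S725 F1044: (8.87,84.91) → (94.15,38.19) → (69.68,60.57) → (82.44,94.11) → (95.90,35.78) → (8.87,84.91) (closed)

[2] `<polyline>` open polyline, #ff0000→cut S725 F1044: (88.13,72.96) → (86.46,116.32) → (82.23,70.01) → (79.79,68.35)

[3] `<path>` open polyline, #ff0000→cut S725 F1044: (17.87,115.57) → (94.36,112.71) → (62.90,69.71)

[4] `<line>` line segment, #ff0000→cut S725 F1044: (87.44,25.92) → (68.53,80.16)

(Gcodetools for Inkscape — laser output)
G21
G90
G00 X8.87 Y84.91
M4 S725
G1 X94.15 Y38.19 F1044
G1 X69.68 Y60.57
G1 X82.44 Y94.11
G1 X95.90 Y35.78
G1 X8.87 Y84.91
M5
G00 X88.13 Y72.96
M4 S725
G1 X86.46 Y116.32 F1044
G1 X82.23 Y70.01
G1 X79.79 Y68.35
M5
G00 X17.87 Y115.57
M4 S725
G1 X94.36 Y112.71 F1044
G1 X62.90 Y69.71
M5
G00 X87.44 Y25.92
M4 S725
G1 X68.53 Y80.16 F1044
M5
G00 X0.00 Y0.00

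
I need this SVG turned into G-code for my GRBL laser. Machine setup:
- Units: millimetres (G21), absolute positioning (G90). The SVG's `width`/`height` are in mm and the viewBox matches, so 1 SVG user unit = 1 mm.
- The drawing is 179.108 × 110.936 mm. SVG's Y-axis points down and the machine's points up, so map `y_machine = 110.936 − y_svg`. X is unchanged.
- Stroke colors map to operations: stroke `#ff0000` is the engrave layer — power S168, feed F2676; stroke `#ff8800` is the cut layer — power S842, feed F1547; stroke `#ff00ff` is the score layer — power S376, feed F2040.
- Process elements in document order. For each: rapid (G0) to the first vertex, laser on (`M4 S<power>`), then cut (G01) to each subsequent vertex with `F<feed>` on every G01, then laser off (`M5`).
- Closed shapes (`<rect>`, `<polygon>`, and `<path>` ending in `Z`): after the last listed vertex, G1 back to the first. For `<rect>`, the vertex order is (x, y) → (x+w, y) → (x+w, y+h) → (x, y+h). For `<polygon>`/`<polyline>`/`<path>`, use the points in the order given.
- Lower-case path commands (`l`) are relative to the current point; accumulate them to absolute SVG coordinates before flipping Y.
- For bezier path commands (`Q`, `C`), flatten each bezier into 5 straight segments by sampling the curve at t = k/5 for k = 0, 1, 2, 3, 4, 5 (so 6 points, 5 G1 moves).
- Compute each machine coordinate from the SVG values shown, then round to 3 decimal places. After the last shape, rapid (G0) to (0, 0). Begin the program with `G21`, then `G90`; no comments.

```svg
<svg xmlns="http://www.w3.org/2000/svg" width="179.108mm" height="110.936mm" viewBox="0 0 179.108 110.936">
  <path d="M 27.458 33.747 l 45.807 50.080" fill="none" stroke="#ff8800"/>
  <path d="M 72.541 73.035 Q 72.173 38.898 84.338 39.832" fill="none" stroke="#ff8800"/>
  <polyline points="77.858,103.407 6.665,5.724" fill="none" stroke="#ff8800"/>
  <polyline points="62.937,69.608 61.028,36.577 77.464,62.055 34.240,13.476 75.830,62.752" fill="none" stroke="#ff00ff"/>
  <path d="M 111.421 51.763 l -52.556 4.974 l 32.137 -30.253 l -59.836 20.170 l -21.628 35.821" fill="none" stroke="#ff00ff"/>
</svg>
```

Since the viewBox matches the mm dimensions, user units are millimetres directly. The only transform is the Y-flip y_m = 110.936 − y_svg.

Shape 1 is a line segment drawn with `<path>`. Its stroke #ff8800 means cut at S842, F1547. After flipping Y the toolpath is (27.458,77.189) → (73.265,27.109).

Shape 2 is a quadratic bezier drawn with `<path>`. Its stroke #ff8800 means cut at S842, F1547. After flipping Y the toolpath is (72.541,37.901) → (72.895,50.153) → (74.252,59.599) → (76.611,66.240) → (79.973,70.075) → (84.338,71.104).

Shape 3 is a line segment drawn with `<polyline>`. Its stroke #ff8800 means cut at S842, F1547. After flipping Y the toolpath is (77.858,7.529) → (6.665,105.212).

Shape 4 is a open polyline drawn with `<polyline>`. Its stroke #ff00ff means score at S376, F2040. After flipping Y the toolpath is (62.937,41.328) → (61.028,74.359) → (77.464,48.881) → (34.240,97.460) → (75.830,48.184).

Shape 5 is a open polyline drawn with `<path>`. Its stroke #ff00ff means score at S376, F2040. After flipping Y the toolpath is (111.421,59.173) → (58.865,54.199) → (91.002,84.452) → (31.166,64.282) → (9.538,28.461).

G21
G90
G0 X27.458 Y77.189
M4 S842
G01 X73.265 Y27.109 F1547
M5
G0 X72.541 Y37.901
M4 S842
G01 X72.895 Y50.153 F1547
G01 X74.252 Y59.599 F1547
G01 X76.611 Y66.240 F1547
G01 X79.973 Y70.075 F1547
G01 X84.338 Y71.104 F1547
M5
G0 X77.858 Y7.529
M4 S842
G01 X6.665 Y105.212 F1547
M5
G0 X62.937 Y41.328
M4 S376
G01 X61.028 Y74.359 F2040
G01 X77.464 Y48.881 F2040
G01 X34.240 Y97.460 F2040
G01 X75.830 Y48.184 F2040
M5
G0 X111.421 Y59.173
M4 S376
G01 X58.865 Y54.199 F2040
G01 X91.002 Y84.452 F2040
G01 X31.166 Y64.282 F2040
G01 X9.538 Y28.461 F2040
M5
G0 X0.000 Y0.000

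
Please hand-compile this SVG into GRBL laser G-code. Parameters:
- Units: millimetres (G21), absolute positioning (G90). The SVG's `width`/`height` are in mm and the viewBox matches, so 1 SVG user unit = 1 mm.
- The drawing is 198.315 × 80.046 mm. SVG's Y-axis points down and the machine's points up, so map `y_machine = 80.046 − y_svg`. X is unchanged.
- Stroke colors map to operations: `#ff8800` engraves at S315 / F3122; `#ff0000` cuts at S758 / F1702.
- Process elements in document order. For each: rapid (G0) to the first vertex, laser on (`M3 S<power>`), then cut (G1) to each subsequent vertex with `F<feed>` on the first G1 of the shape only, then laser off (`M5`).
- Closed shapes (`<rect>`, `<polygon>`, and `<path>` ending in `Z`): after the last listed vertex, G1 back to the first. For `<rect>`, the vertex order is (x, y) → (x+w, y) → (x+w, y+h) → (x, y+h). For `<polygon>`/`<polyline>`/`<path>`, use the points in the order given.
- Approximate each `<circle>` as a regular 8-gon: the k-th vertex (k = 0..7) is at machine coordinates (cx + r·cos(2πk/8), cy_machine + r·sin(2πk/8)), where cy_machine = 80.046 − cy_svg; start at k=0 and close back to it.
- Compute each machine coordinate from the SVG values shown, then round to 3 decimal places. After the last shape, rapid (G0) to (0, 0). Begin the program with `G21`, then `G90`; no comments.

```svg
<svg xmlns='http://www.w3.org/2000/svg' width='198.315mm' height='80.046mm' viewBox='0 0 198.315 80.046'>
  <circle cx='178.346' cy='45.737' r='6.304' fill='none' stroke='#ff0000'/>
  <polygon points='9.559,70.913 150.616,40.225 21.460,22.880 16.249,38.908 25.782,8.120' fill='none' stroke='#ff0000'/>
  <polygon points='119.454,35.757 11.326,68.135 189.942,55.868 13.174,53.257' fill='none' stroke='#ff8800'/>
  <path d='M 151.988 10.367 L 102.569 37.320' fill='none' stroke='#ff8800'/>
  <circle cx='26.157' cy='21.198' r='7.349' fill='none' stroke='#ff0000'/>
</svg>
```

G21
G90
G0 X184.650 Y34.309
M3 S758
G1 X182.804 Y38.767 F1702
G1 X178.346 Y40.613
G1 X173.888 Y38.767
G1 X172.042 Y34.309
G1 X173.888 Y29.851
G1 X178.346 Y28.005
G1 X182.804 Y29.851
G1 X184.650 Y34.309
M5
G0 X9.559 Y9.133
M3 S758
G1 X150.616 Y39.821 F1702
G1 X21.460 Y57.166
G1 X16.249 Y41.138
G1 X25.782 Y71.926
G1 X9.559 Y9.133
M5
G0 X119.454 Y44.289
M3 S315
G1 X11.326 Y11.911 F3122
G1 X189.942 Y24.178
G1 X13.174 Y26.789
G1 X119.454 Y44.289
M5
G0 X151.988 Y69.679
M3 S315
G1 X102.569 Y42.726 F3122
M5
G0 X33.506 Y58.848
M3 S758
G1 X31.354 Y64.045 F1702
G1 X26.157 Y66.197
G1 X20.960 Y64.045
G1 X18.808 Y58.848
G1 X20.960 Y53.651
G1 X26.157 Y51.499
G1 X31.354 Y53.651
G1 X33.506 Y58.848
M5
G0 X0.000 Y0.000

viewBox `0 0 198.315 80.046` with mm width/height → 1 unit = 1 mm. Flip: y_m = 80.046 − y_svg.

**Shape 1** — `<circle>` circle, stroke `#ff0000` → cut (S758, F1702). Machine vertices: (184.650,34.309) → (182.804,38.767) → (178.346,40.613) → (173.888,38.767) → (172.042,34.309) → (173.888,29.851) → (178.346,28.005) → (182.804,29.851) → (184.650,34.309). Closed: final G1 returns to the first vertex.

**Shape 2** — `<polygon>` closed polygon, stroke `#ff0000` → cut (S758, F1702). Machine vertices: (9.559,9.133) → (150.616,39.821) → (21.460,57.166) → (16.249,41.138) → (25.782,71.926) → (9.559,9.133). Closed: final G1 returns to the first vertex.

**Shape 3** — `<polygon>` closed polygon, stroke `#ff8800` → engrave (S315, F3122). Machine vertices: (119.454,44.289) → (11.326,11.911) → (189.942,24.178) → (13.174,26.789) → (119.454,44.289). Closed: final G1 returns to the first vertex.

**Shape 4** — `<path>` line segment, stroke `#ff8800` → engrave (S315, F3122). Machine vertices: (151.988,69.679) → (102.569,42.726). Open path.

**Shape 5** — `<circle>` circle, stroke `#ff0000` → cut (S758, F1702). Machine vertices: (33.506,58.848) → (31.354,64.045) → (26.157,66.197) → (20.960,64.045) → (18.808,58.848) → (20.960,53.651) → (26.157,51.499) → (31.354,53.651) → (33.506,58.848). Closed: final G1 returns to the first vertex.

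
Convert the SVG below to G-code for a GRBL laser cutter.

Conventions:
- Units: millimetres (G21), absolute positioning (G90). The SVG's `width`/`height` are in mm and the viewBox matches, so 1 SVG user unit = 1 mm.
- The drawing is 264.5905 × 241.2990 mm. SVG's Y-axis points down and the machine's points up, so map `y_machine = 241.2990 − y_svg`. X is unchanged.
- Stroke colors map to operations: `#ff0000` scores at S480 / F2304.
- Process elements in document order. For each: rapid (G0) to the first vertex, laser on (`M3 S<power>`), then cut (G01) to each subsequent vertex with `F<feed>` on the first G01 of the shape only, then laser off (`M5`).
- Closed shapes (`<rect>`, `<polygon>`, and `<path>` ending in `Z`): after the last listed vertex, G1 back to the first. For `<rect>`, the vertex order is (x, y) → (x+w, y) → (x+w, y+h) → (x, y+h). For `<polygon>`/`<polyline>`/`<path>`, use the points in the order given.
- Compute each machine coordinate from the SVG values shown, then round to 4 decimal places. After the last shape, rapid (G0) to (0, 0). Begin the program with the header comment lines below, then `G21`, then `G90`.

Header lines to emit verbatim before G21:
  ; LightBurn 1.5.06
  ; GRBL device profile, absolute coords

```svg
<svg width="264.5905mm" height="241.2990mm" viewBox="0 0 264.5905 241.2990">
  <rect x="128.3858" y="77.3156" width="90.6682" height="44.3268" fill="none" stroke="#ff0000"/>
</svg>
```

viewBox `0 0 264.5905 241.2990` with mm width/height → 1 unit = 1 mm. Flip: y_m = 241.2990 − y_svg.

**Shape 1** — `<rect>` rectangle, stroke `#ff0000` → score (S480, F2304). Machine vertices: (128.3858,163.9834) → (219.0540,163.9834) → (219.0540,119.6566) → (128.3858,119.6566) → (128.3858,163.9834). Closed: final G1 returns to the first vertex.

; LightBurn 1.5.06
; GRBL device profile, absolute coords
G21
G90
G0 X128.3858 Y163.9834
M3 S480
G01 X219.0540 Y163.9834 F2304
G01 X219.0540 Y119.6566
G01 X128.3858 Y119.6566
G01 X128.3858 Y163.9834
M5
G0 X0.0000 Y0.0000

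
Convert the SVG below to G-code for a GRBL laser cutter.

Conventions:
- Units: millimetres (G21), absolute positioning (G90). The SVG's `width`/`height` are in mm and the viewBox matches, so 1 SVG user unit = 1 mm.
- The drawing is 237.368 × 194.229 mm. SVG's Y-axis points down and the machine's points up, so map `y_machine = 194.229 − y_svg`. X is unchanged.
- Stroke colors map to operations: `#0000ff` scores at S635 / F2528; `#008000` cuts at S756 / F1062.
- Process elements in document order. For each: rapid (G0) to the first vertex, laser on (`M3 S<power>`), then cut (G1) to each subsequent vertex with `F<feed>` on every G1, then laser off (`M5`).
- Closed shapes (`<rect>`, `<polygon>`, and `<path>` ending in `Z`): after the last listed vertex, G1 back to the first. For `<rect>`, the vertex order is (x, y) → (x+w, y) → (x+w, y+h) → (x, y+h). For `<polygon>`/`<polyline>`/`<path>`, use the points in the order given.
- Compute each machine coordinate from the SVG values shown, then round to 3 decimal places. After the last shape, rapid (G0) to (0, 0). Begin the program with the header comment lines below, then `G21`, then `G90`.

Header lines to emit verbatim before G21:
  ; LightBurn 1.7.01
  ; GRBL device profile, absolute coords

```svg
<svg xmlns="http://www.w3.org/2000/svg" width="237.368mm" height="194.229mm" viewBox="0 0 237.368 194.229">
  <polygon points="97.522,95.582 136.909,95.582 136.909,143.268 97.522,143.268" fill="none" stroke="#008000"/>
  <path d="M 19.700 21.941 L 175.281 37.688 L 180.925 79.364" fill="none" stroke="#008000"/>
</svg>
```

; LightBurn 1.7.01
; GRBL device profile, absolute coords
G21
G90
G0 X97.522 Y98.647
M3 S756
G1 X136.909 Y98.647 F1062
G1 X136.909 Y50.961 F1062
G1 X97.522 Y50.961 F1062
G1 X97.522 Y98.647 F1062
M5
G0 X19.700 Y172.288
M3 S756
G1 X175.281 Y156.541 F1062
G1 X180.925 Y114.865 F1062
M5
G0 X0.000 Y0.000

1 u = 1 mm; y_m = 194.229 − y.

[1] `<polygon>` rectangle, #008000→cut S756 F1062: (97.522,98.647) → (136.909,98.647) → (136.909,50.961) → (97.522,50.961) → (97.522,98.647) (closed)

[2] `<path>` open polyline, #008000→cut S756 F1062: (19.700,172.288) → (175.281,156.541) → (180.925,114.865)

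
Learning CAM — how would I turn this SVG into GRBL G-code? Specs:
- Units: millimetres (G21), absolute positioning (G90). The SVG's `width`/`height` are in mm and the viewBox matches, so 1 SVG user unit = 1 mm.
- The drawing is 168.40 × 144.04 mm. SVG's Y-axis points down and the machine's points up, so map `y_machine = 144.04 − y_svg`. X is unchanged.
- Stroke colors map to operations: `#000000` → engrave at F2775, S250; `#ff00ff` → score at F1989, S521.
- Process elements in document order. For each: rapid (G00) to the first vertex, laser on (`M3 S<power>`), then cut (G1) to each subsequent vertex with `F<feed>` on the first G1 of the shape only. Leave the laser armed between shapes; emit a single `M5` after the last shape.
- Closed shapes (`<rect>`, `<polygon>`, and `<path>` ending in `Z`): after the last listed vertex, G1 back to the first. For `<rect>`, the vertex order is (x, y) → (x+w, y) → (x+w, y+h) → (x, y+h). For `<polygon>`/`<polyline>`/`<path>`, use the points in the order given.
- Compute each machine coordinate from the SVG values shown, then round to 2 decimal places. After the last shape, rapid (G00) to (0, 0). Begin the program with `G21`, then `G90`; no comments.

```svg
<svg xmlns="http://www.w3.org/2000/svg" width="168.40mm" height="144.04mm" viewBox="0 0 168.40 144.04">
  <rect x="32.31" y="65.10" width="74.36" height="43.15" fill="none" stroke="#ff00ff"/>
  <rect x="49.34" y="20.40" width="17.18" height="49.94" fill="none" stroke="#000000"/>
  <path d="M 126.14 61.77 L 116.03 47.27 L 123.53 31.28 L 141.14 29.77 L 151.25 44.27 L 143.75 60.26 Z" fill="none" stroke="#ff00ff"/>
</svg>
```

Since the viewBox matches the mm dimensions, user units are millimetres directly. The only transform is the Y-flip y_m = 144.04 − y_svg.

Shape 1 is a rectangle drawn with `<rect>`. Its stroke #ff00ff means score at S521, F1989. After flipping Y the toolpath is (32.31,78.94) → (106.67,78.94) → (106.67,35.79) → (32.31,35.79) → (32.31,78.94), returning to the start.

Shape 2 is a rectangle drawn with `<rect>`. Its stroke #000000 means engrave at S250, F2775. After flipping Y the toolpath is (49.34,123.64) → (66.52,123.64) → (66.52,73.70) → (49.34,73.70) → (49.34,123.64), returning to the start.

Shape 3 is a regular polygon drawn with `<path>`. Its stroke #ff00ff means score at S521, F1989. After flipping Y the toolpath is (126.14,82.27) → (116.03,96.77) → (123.53,112.76) → (141.14,114.27) → (151.25,99.77) → (143.75,83.78) → (126.14,82.27), returning to the start.

G21
G90
G00 X32.31 Y78.94
M3 S521
G1 X106.67 Y78.94 F1989
G1 X106.67 Y35.79
G1 X32.31 Y35.79
G1 X32.31 Y78.94
G00 X49.34 Y123.64
M3 S250
G1 X66.52 Y123.64 F2775
G1 X66.52 Y73.70
G1 X49.34 Y73.70
G1 X49.34 Y123.64
G00 X126.14 Y82.27
M3 S521
G1 X116.03 Y96.77 F1989
G1 X123.53 Y112.76
G1 X141.14 Y114.27
G1 X151.25 Y99.77
G1 X143.75 Y83.78
G1 X126.14 Y82.27
M5
G00 X0.00 Y0.00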